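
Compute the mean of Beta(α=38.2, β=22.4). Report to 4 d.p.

The Beta mean is α/(α+β) = 38.2/(38.2+22.4) = 0.6304.

0.6304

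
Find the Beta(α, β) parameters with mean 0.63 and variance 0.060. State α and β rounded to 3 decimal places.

Write ν = α+β; then α = μν and Var = μ(1−μ)/(ν+1).
ν = μ(1−μ)/Var − 1 = 0.2331/0.060 − 1 = 2.8850.
α = 0.63·2.8850 = 1.818, β = 0.37·2.8850 = 1.067.

α = 1.818, β = 1.067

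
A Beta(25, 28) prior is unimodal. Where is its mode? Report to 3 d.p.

The density x^(α−1)(1−x)^(β−1) is maximised at (α−1)/(α+β−2) = 24/51 = 0.471.

0.471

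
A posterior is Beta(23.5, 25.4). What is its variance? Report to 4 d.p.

0.0050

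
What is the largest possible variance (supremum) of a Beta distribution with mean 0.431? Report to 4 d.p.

0.2452

Var = μ(1−μ)/(α+β+1), which approaches μ(1−μ) as α+β → 0.
So the supremum is μ(1−μ) = 0.431×0.569 = 0.2452.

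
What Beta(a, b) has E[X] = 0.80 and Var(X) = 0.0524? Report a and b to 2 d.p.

a = 1.64, b = 0.41

Write ν = a+b; then a = μν and Var = μ(1−μ)/(ν+1).
ν = μ(1−μ)/Var − 1 = 0.1600/0.0524 − 1 = 2.0534.
a = 0.80·2.0534 = 1.64, b = 0.20·2.0534 = 0.41.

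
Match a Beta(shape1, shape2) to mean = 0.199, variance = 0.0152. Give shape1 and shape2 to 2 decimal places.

Write ν = shape1+shape2; then shape1 = μν and Var = μ(1−μ)/(ν+1).
ν = μ(1−μ)/Var − 1 = 0.159399/0.0152 − 1 = 9.4868.
shape1 = 0.199·9.4868 = 1.89, shape2 = 0.801·9.4868 = 7.60.

shape1 = 1.89, shape2 = 7.60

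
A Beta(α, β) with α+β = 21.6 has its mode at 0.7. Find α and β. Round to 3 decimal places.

Since the density peak of Beta(α,β) is at (α−1)/(α+β−2),
α = 1 + 0.7(21.6−2) = 14.720 and β = 21.6 − 14.720 = 6.880.

α = 14.720, β = 6.880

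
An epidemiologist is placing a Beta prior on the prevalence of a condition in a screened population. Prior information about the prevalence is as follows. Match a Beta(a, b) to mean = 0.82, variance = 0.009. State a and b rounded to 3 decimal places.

Let s = a+b. The Beta variance is μ(1−μ)/(s+1).
So s+1 = μ(1−μ)/σ² = (0.82×0.18)/0.009 = 0.1476/0.009 = 16.4000, giving s = 15.4000.
Then a = μs = 0.82×15.4000 = 12.628 and b = (1−μ)s = 0.18×15.4000 = 2.772.

a = 12.628, b = 2.772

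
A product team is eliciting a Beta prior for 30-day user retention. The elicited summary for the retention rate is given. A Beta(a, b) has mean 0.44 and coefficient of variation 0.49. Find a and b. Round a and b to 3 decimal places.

σ = CV·μ = 0.49×0.44 = 0.21560, so σ² = 0.046483.
s+1 = μ(1−μ)/σ² = 0.2464/0.046483 = 5.3008, so s = a+b = 4.3008.
a = μs = 1.892, b = (1−μ)s = 2.408.

a = 1.892, b = 2.408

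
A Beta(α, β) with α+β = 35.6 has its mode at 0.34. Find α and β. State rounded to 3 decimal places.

α = 12.424, β = 23.176

Since the density peak of Beta(α,β) is at (α−1)/(α+β−2),
α = 1 + 0.34(35.6−2) = 12.424 and β = 35.6 − 12.424 = 23.176.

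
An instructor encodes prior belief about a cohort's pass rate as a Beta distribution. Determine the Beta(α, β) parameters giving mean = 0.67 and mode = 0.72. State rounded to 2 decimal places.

Let s = α+β. Mean gives α = μs = 0.67s; mode gives (α−1)/(s−2) = 0.72.
Substituting: 0.67s − 1 = 0.72(s−2) = 0.72s − 1.44, so -0.05s = -0.44 and s = 8.8000.
Then α = 0.67×8.8000 = 5.90 and β = s−α = 2.90.

α = 5.90, β = 2.90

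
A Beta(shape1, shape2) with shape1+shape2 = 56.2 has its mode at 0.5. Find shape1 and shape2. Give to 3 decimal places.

Since the density peak of Beta(shape1,shape2) is at (shape1−1)/(shape1+shape2−2),
shape1 = 1 + 0.5(56.2−2) = 28.100 and shape2 = 56.2 − 28.100 = 28.100.

shape1 = 28.100, shape2 = 28.100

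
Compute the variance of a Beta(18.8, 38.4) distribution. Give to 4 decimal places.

0.0038

α+β = 57.2 and αβ = 721.92, so Var = αβ/[(α+β)²(α+β+1)] = 721.92/190421.088 = 0.0038.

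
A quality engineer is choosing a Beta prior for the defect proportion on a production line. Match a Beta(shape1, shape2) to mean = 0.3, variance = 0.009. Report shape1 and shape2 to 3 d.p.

shape1 = 6.700, shape2 = 15.633

By moment matching, shape1+shape2 = μ(1−μ)/σ² − 1 = (0.3·0.7)/0.009 − 1 = 23.3333 − 1 = 22.3333.
Since shape1/(shape1+shape2) = μ, shape1 = 0.3·22.3333 = 6.700 and shape2 = 0.7·22.3333 = 15.633.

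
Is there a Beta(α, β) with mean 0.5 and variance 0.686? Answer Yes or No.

For any Beta, Var(X) < E[X]·(1−E[X]).
Here μ(1−μ) = 0.5×0.5 = 0.25, and 0.686 ≥ 0.25.

No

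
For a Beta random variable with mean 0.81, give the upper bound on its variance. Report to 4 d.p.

0.1539

For fixed mean μ the Beta variance is μ(1−μ)/(α+β+1), increasing as α+β decreases.
Its least upper bound (not attained) is μ(1−μ) = 0.81·0.19 = 0.1539.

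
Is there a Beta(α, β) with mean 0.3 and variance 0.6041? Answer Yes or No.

For any Beta, Var(X) < E[X]·(1−E[X]).
Here μ(1−μ) = 0.3×0.7 = 0.21, and 0.6041 ≥ 0.21.

No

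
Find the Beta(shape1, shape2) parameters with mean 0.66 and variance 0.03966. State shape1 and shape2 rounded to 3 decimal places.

Let s = shape1+shape2. The Beta variance is μ(1−μ)/(s+1).
So s+1 = μ(1−μ)/σ² = (0.66×0.34)/0.03966 = 0.2244/0.03966 = 5.6581, giving s = 4.6581.
Then shape1 = μs = 0.66×4.6581 = 3.074 and shape2 = (1−μ)s = 0.34×4.6581 = 1.584.

shape1 = 3.074, shape2 = 1.584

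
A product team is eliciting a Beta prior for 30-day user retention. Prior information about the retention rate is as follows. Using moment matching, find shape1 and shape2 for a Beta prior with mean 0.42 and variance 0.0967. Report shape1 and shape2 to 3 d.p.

shape1 = 0.638, shape2 = 0.881

Write ν = shape1+shape2; then shape1 = μν and Var = μ(1−μ)/(ν+1).
ν = μ(1−μ)/Var − 1 = 0.2436/0.0967 − 1 = 1.5191.
shape1 = 0.42·1.5191 = 0.638, shape2 = 0.58·1.5191 = 0.881.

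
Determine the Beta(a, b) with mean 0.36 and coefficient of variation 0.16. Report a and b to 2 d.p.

a = 24.64, b = 43.80

σ = CV·μ = 0.16×0.36 = 0.05760, so σ² = 0.003318.
s+1 = μ(1−μ)/σ² = 0.2304/0.003318 = 69.4444, so s = a+b = 68.4444.
a = μs = 24.64, b = (1−μ)s = 43.80.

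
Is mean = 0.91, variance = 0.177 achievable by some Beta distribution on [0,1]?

A Beta with mean μ has variance μ(1−μ)/(α+β+1) < μ(1−μ).
Here μ(1−μ) = 0.91×0.09 = 0.0819, and 0.177 ≥ 0.0819.

No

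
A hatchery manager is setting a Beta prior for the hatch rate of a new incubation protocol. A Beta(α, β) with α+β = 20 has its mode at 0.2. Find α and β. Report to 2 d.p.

α = 4.60, β = 15.40

Since the density peak of Beta(α,β) is at (α−1)/(α+β−2),
α = 1 + 0.2(20−2) = 4.60 and β = 20 − 4.60 = 15.40.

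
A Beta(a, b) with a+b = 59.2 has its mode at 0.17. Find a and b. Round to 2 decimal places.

a = 10.72, b = 48.48

Mode = (a−1)/(κ−2) with κ = a+b, so a−1 = 0.17·57.2 = 9.72.
a = 10.72; b = κ − a = 48.48.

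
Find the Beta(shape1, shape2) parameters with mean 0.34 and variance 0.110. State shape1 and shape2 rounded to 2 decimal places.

shape1 = 0.35, shape2 = 0.69

Let s = shape1+shape2. The Beta variance is μ(1−μ)/(s+1).
So s+1 = μ(1−μ)/σ² = (0.34×0.66)/0.110 = 0.2244/0.110 = 2.0400, giving s = 1.0400.
Then shape1 = μs = 0.34×1.0400 = 0.35 and shape2 = (1−μ)s = 0.66×1.0400 = 0.69.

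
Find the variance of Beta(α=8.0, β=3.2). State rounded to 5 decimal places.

0.01673

μ = 8.0/11.2 = 0.714286; Var = μ(1−μ)/(α+β+1) = 0.2040816/12.2 = 0.01673.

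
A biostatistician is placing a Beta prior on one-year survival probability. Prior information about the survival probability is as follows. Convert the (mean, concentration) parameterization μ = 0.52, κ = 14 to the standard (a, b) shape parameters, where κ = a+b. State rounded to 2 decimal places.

a = 7.28, b = 6.72

a = μκ = 0.52×14 = 7.28 and b = (1−μ)κ = 0.48×14 = 6.72.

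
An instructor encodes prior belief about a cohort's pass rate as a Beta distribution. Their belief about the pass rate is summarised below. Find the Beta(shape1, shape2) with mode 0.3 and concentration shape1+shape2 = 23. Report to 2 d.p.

shape1 = 7.30, shape2 = 15.70

Mode = (shape1−1)/(κ−2) with κ = shape1+shape2, so shape1−1 = 0.3·21 = 6.30.
shape1 = 7.30; shape2 = κ − shape1 = 15.70.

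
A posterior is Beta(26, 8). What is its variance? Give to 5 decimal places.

0.00514

Var = αβ/[(α+β)²(α+β+1)] = (26×8)/(34²×35) = 208/40460 = 0.00514.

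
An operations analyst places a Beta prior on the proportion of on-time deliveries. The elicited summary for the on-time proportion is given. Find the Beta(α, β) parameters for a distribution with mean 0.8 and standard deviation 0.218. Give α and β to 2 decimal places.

First σ² = 0.047524. Setting α = μn, β = (1−μ)n with n = α+β,
μ(1−μ)/(n+1) = 0.047524 ⇒ n+1 = 0.16/0.047524 = 3.3667 ⇒ n = 2.3667.
Hence α = 0.8×2.3667 = 1.89, β = 0.2×2.3667 = 0.47.

α = 1.89, β = 0.47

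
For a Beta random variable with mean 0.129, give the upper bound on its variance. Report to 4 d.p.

For fixed mean μ the Beta variance is μ(1−μ)/(α+β+1), increasing as α+β decreases.
Its least upper bound (not attained) is μ(1−μ) = 0.129·0.871 = 0.1124.

0.1124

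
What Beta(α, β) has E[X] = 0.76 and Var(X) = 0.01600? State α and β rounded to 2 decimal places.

α = 7.90, β = 2.50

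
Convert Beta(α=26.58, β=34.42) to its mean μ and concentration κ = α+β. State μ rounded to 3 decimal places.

κ = α+β = 26.58+34.42 = 61.00; μ = α/κ = 26.58/61.00 = 0.436.

μ = 0.436, κ = 61.00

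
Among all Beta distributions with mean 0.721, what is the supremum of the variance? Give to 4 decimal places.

0.2012

For fixed mean μ the Beta variance is μ(1−μ)/(α+β+1), increasing as α+β decreases.
Its least upper bound (not attained) is μ(1−μ) = 0.721·0.279 = 0.2012.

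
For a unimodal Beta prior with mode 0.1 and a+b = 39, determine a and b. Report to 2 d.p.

a = 4.70, b = 34.30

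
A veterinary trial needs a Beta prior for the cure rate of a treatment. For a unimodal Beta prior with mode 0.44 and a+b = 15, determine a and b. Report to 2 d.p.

a = 6.72, b = 8.28

Since the density peak of Beta(a,b) is at (a−1)/(a+b−2),
a = 1 + 0.44(15−2) = 6.72 and b = 15 − 6.72 = 8.28.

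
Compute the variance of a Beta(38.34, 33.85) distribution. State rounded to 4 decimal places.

0.0034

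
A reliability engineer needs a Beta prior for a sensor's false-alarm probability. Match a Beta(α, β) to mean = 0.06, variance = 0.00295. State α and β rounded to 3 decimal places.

α = 1.087, β = 17.032

Write ν = α+β; then α = μν and Var = μ(1−μ)/(ν+1).
ν = μ(1−μ)/Var − 1 = 0.0564/0.00295 − 1 = 18.1186.
α = 0.06·18.1186 = 1.087, β = 0.94·18.1186 = 17.032.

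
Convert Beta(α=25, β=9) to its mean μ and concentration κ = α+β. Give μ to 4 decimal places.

μ = 0.7353, κ = 34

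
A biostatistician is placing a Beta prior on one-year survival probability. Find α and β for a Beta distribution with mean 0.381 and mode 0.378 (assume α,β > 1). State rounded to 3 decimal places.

With s = α+β: μ = α/s and mode = (α−1)/(s−2). Eliminating α = μs,
μs − 1 = m(s−2) ⇒ s(μ−m) = 1−2m ⇒ s = 0.244/0.003 = 81.3333.
So α = μs = 30.988, β = (1−μ)s = 50.345.

α = 30.988, β = 50.345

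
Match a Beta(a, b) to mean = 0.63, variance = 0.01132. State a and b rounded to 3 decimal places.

Let s = a+b. The Beta variance is μ(1−μ)/(s+1).
So s+1 = μ(1−μ)/σ² = (0.63×0.37)/0.01132 = 0.2331/0.01132 = 20.5919, giving s = 19.5919.
Then a = μs = 0.63×19.5919 = 12.343 and b = (1−μ)s = 0.37×19.5919 = 7.249.

a = 12.343, b = 7.249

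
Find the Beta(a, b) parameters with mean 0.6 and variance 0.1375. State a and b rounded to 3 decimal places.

a = 0.447, b = 0.298

By moment matching, a+b = μ(1−μ)/σ² − 1 = (0.6·0.4)/0.1375 − 1 = 1.7455 − 1 = 0.7455.
Since a/(a+b) = μ, a = 0.6·0.7455 = 0.447 and b = 0.4·0.7455 = 0.298.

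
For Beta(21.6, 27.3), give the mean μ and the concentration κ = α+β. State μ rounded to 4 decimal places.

μ = 0.4417, κ = 48.9

κ = α+β = 21.6+27.3 = 48.9; μ = α/κ = 21.6/48.9 = 0.4417.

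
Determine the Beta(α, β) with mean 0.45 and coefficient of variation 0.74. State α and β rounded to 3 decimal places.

α = 0.554, β = 0.678

Var = (CV·μ)² = (0.74×0.45)² = 0.110889.
α+β = μ(1−μ)/Var − 1 = 0.2475/0.110889 − 1 = 1.2320.
Thus α = 0.45·1.2320 = 0.554 and β = 0.55·1.2320 = 0.678.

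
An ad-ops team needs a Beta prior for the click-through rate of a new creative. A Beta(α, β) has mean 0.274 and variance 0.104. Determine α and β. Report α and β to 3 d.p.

By moment matching, α+β = μ(1−μ)/σ² − 1 = (0.274·0.726)/0.104 − 1 = 1.9127 − 1 = 0.9127.
Since α/(α+β) = μ, α = 0.274·0.9127 = 0.250 and β = 0.726·0.9127 = 0.663.

α = 0.250, β = 0.663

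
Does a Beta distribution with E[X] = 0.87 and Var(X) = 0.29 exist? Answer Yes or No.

The Beta variance bound is σ² < μ(1−μ).
Here μ(1−μ) = 0.87×0.13 = 0.1131, and 0.29 ≥ 0.1131.

No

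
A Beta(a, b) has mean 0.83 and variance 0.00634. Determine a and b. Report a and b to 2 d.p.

a = 17.64, b = 3.61

Write ν = a+b; then a = μν and Var = μ(1−μ)/(ν+1).
ν = μ(1−μ)/Var − 1 = 0.1411/0.00634 − 1 = 21.2555.
a = 0.83·21.2555 = 17.64, b = 0.17·21.2555 = 3.61.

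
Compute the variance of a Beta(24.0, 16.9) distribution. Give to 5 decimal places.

0.00579

μ = 24.0/40.9 = 0.586797; Var = μ(1−μ)/(α+β+1) = 0.2424663/41.9 = 0.00579.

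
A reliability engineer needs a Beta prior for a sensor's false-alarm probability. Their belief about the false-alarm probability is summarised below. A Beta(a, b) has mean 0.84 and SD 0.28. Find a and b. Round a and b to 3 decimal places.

a = 0.600, b = 0.114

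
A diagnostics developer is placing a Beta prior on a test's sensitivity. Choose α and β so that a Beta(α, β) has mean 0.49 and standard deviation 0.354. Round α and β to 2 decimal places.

First σ² = 0.125316. Setting α = μn, β = (1−μ)n with n = α+β,
μ(1−μ)/(n+1) = 0.125316 ⇒ n+1 = 0.2499/0.125316 = 1.9942 ⇒ n = 0.9942.
Hence α = 0.49×0.9942 = 0.49, β = 0.51×0.9942 = 0.51.

α = 0.49, β = 0.51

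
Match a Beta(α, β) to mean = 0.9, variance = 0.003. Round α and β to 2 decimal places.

α = 26.10, β = 2.90

Write ν = α+β; then α = μν and Var = μ(1−μ)/(ν+1).
ν = μ(1−μ)/Var − 1 = 0.09/0.003 − 1 = 29.0000.
α = 0.9·29.0000 = 26.10, β = 0.1·29.0000 = 2.90.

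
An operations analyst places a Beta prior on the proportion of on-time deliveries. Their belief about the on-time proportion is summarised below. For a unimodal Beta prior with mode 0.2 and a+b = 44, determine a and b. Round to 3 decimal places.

a = 9.400, b = 34.600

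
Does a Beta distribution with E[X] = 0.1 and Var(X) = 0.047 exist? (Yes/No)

Yes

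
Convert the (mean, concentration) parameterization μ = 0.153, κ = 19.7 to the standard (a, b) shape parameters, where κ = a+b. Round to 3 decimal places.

a = μκ = 0.153×19.7 = 3.014 and b = (1−μ)κ = 0.847×19.7 = 16.686.

a = 3.014, b = 16.686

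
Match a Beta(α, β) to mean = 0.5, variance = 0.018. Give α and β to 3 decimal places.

α = 6.444, β = 6.444

Write ν = α+β; then α = μν and Var = μ(1−μ)/(ν+1).
ν = μ(1−μ)/Var − 1 = 0.25/0.018 − 1 = 12.8889.
α = 0.5·12.8889 = 6.444, β = 0.5·12.8889 = 6.444.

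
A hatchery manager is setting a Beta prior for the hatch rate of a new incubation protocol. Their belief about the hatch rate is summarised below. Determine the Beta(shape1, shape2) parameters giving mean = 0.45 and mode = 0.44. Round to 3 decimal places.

shape1 = 5.400, shape2 = 6.600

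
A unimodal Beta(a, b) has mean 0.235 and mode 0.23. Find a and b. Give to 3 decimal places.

With s = a+b: μ = a/s and mode = (a−1)/(s−2). Eliminating a = μs,
μs − 1 = m(s−2) ⇒ s(μ−m) = 1−2m ⇒ s = 0.54/0.005 = 108.0000.
So a = μs = 25.380, b = (1−μ)s = 82.620.

a = 25.380, b = 82.620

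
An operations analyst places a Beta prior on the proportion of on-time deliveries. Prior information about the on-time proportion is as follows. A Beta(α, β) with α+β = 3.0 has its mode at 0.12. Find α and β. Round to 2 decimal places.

α = 1.12, β = 1.88

For α,β>1 the mode is (α−1)/(α+β−2), so α = mode·(κ−2)+1 = 0.12×1.0+1 = 1.12.
And β = (1−mode)·(κ−2)+1 = 0.88×1.0+1 = 1.88.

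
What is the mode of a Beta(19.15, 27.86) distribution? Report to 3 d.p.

0.403

With α,β > 1, mode = (α−1)/(α+β−2) = 18.15/45.01 = 0.403.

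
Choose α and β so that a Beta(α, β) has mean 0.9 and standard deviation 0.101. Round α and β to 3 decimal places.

α = 7.040, β = 0.782

σ² = 0.101² = 0.010201.
With s = α+β, Var = μ(1−μ)/(s+1), so s+1 = (0.9×0.1)/0.010201 = 8.8227 and s = 7.8227.
α = μs = 7.040, β = (1−μ)s = 0.782.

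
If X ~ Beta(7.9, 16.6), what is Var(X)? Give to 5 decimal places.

α+β = 24.5 and αβ = 131.14, so Var = αβ/[(α+β)²(α+β+1)] = 131.14/15306.375 = 0.00857.

0.00857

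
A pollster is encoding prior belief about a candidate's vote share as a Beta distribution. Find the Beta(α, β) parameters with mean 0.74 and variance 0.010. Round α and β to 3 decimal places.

By moment matching, α+β = μ(1−μ)/σ² − 1 = (0.74·0.26)/0.010 − 1 = 19.2400 − 1 = 18.2400.
Since α/(α+β) = μ, α = 0.74·18.2400 = 13.498 and β = 0.26·18.2400 = 4.742.

α = 13.498, β = 4.742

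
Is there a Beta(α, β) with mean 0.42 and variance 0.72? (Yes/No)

No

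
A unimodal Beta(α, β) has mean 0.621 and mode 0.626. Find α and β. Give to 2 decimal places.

Let s = α+β. Mean gives α = μs = 0.621s; mode gives (α−1)/(s−2) = 0.626.
Substituting: 0.621s − 1 = 0.626(s−2) = 0.626s − 1.252, so -0.005s = -0.252 and s = 50.4000.
Then α = 0.621×50.4000 = 31.30 and β = s−α = 19.10.

α = 31.30, β = 19.10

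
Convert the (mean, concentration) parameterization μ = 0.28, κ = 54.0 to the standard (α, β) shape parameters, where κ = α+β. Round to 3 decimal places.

Split κ in proportion μ : (1−μ): α = 0.28·54.0 = 15.120, β = 54.0 − 15.120 = 38.880.

α = 15.120, β = 38.880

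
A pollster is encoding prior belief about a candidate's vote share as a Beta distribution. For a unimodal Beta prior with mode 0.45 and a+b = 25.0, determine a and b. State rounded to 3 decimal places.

a = 11.350, b = 13.650

Mode = (a−1)/(κ−2) with κ = a+b, so a−1 = 0.45·23.0 = 10.350.
a = 11.350; b = κ − a = 13.650.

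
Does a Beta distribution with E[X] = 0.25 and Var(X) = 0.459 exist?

No

The Beta variance bound is σ² < μ(1−μ).
Here μ(1−μ) = 0.25×0.75 = 0.1875, and 0.459 ≥ 0.1875.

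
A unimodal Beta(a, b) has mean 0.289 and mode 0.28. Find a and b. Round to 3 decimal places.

With s = a+b: μ = a/s and mode = (a−1)/(s−2). Eliminating a = μs,
μs − 1 = m(s−2) ⇒ s(μ−m) = 1−2m ⇒ s = 0.44/0.009 = 48.8889.
So a = μs = 14.129, b = (1−μ)s = 34.760.

a = 14.129, b = 34.760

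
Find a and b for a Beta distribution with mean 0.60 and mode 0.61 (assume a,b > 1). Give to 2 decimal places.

a = 13.20, b = 8.80

Let s = a+b. Mean gives a = μs = 0.60s; mode gives (a−1)/(s−2) = 0.61.
Substituting: 0.60s − 1 = 0.61(s−2) = 0.61s − 1.22, so -0.01s = -0.22 and s = 22.0000.
Then a = 0.60×22.0000 = 13.20 and b = s−a = 8.80.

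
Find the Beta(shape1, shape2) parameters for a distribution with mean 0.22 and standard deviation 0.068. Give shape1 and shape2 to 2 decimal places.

shape1 = 7.94, shape2 = 28.17

Variance = 0.068² = 0.004624. The moment-matching identity shape1+shape2 = μ(1−μ)/Var − 1 gives
shape1+shape2 = 0.1716/0.004624 − 1 = 36.1107, so shape1 = μ·36.1107 = 7.94 and shape2 = (1−μ)·36.1107 = 28.17.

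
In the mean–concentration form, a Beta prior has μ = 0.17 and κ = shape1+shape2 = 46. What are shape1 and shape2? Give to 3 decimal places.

Split κ in proportion μ : (1−μ): shape1 = 0.17·46 = 7.820, shape2 = 46 − 7.820 = 38.180.

shape1 = 7.820, shape2 = 38.180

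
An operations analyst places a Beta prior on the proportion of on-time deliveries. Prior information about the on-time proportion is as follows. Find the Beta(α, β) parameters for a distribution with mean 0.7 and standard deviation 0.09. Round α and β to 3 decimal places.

α = 17.448, β = 7.478

Variance = 0.09² = 0.0081. The moment-matching identity α+β = μ(1−μ)/Var − 1 gives
α+β = 0.21/0.0081 − 1 = 24.9259, so α = μ·24.9259 = 17.448 and β = (1−μ)·24.9259 = 7.478.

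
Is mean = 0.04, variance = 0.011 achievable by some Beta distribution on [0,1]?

Yes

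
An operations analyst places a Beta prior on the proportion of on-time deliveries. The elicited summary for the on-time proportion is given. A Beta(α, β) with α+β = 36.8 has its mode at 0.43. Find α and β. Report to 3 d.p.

α = 15.964, β = 20.836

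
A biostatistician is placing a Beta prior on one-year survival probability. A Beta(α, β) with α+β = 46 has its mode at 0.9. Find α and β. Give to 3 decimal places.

α = 40.600, β = 5.400

For α,β>1 the mode is (α−1)/(α+β−2), so α = mode·(κ−2)+1 = 0.9×44+1 = 40.600.
And β = (1−mode)·(κ−2)+1 = 0.1×44+1 = 5.400.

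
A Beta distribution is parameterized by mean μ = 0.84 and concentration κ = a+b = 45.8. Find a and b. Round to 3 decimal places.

Split κ in proportion μ : (1−μ): a = 0.84·45.8 = 38.472, b = 45.8 − 38.472 = 7.328.

a = 38.472, b = 7.328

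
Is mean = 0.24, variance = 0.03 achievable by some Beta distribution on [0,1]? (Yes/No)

The Beta variance bound is σ² < μ(1−μ).
Here μ(1−μ) = 0.24×0.76 = 0.1824, and 0.03 < 0.1824.

Yes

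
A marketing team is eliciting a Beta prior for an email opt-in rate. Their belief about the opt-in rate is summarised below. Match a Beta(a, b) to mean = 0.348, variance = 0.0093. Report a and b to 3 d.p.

Write ν = a+b; then a = μν and Var = μ(1−μ)/(ν+1).
ν = μ(1−μ)/Var − 1 = 0.226896/0.0093 − 1 = 23.3974.
a = 0.348·23.3974 = 8.142, b = 0.652·23.3974 = 15.255.

a = 8.142, b = 15.255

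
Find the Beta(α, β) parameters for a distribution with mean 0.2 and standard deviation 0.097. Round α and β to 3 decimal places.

α = 3.201, β = 12.804

σ² = 0.097² = 0.009409.
With s = α+β, Var = μ(1−μ)/(s+1), so s+1 = (0.2×0.8)/0.009409 = 17.0050 and s = 16.0050.
α = μs = 3.201, β = (1−μ)s = 12.804.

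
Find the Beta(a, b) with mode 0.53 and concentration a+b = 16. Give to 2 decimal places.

a = 8.42, b = 7.58

Mode = (a−1)/(κ−2) with κ = a+b, so a−1 = 0.53·14 = 7.42.
a = 8.42; b = κ − a = 7.58.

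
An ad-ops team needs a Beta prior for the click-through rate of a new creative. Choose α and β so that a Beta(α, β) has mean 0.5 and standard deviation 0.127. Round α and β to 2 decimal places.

α = 7.25, β = 7.25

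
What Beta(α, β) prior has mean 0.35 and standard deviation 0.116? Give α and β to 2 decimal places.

α = 5.57, β = 10.34

First σ² = 0.013456. Setting α = μn, β = (1−μ)n with n = α+β,
μ(1−μ)/(n+1) = 0.013456 ⇒ n+1 = 0.2275/0.013456 = 16.9070 ⇒ n = 15.9070.
Hence α = 0.35×15.9070 = 5.57, β = 0.65×15.9070 = 10.34.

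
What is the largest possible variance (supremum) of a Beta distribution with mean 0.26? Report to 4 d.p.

0.1924

Var = μ(1−μ)/(α+β+1), which approaches μ(1−μ) as α+β → 0.
So the supremum is μ(1−μ) = 0.26×0.74 = 0.1924.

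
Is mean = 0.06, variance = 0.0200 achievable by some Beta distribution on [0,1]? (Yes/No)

Yes

The Beta variance bound is σ² < μ(1−μ).
Here μ(1−μ) = 0.06×0.94 = 0.0564, and 0.0200 < 0.0564.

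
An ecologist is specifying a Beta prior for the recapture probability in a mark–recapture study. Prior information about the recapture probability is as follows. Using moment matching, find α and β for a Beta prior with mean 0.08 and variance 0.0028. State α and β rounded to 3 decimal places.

Write ν = α+β; then α = μν and Var = μ(1−μ)/(ν+1).
ν = μ(1−μ)/Var − 1 = 0.0736/0.0028 − 1 = 25.2857.
α = 0.08·25.2857 = 2.023, β = 0.92·25.2857 = 23.263.

α = 2.023, β = 23.263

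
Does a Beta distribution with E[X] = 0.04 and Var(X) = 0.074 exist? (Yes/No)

No

For any Beta, Var(X) < E[X]·(1−E[X]).
Here μ(1−μ) = 0.04×0.96 = 0.0384, and 0.074 ≥ 0.0384.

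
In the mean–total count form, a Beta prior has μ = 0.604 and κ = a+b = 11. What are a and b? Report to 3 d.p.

Split κ in proportion μ : (1−μ): a = 0.604·11 = 6.644, b = 11 − 6.644 = 4.356.

a = 6.644, b = 4.356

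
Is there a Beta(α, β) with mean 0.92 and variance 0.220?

No

The Beta variance bound is σ² < μ(1−μ).
Here μ(1−μ) = 0.92×0.08 = 0.0736, and 0.220 ≥ 0.0736.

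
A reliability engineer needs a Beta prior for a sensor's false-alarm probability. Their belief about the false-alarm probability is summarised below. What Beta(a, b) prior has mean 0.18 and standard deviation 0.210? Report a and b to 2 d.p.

Variance = 0.210² = 0.044100. The moment-matching identity a+b = μ(1−μ)/Var − 1 gives
a+b = 0.1476/0.044100 − 1 = 2.3469, so a = μ·2.3469 = 0.42 and b = (1−μ)·2.3469 = 1.92.

a = 0.42, b = 1.92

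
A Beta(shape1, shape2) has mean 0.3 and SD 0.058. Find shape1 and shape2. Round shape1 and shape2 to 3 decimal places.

σ² = 0.058² = 0.003364.
With s = shape1+shape2, Var = μ(1−μ)/(s+1), so s+1 = (0.3×0.7)/0.003364 = 62.4257 and s = 61.4257.
shape1 = μs = 18.428, shape2 = (1−μ)s = 42.998.

shape1 = 18.428, shape2 = 42.998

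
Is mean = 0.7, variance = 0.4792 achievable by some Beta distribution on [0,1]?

No

A Beta with mean μ has variance μ(1−μ)/(α+β+1) < μ(1−μ).
Here μ(1−μ) = 0.7×0.3 = 0.21, and 0.4792 ≥ 0.21.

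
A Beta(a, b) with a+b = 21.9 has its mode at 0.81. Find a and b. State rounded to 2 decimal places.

a = 17.12, b = 4.78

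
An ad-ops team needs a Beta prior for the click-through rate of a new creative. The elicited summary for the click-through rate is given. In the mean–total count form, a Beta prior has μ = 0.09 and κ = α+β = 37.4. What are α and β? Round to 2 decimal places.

α = 3.37, β = 34.03

α = μκ = 0.09×37.4 = 3.37 and β = (1−μ)κ = 0.91×37.4 = 34.03.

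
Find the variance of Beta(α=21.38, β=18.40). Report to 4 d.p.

0.0061

μ = 21.38/39.78 = 0.537456; Var = μ(1−μ)/(α+β+1) = 0.2485970/40.78 = 0.0061.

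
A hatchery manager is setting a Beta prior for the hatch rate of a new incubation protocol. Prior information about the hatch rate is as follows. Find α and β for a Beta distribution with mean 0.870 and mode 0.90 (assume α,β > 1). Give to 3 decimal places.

With s = α+β: μ = α/s and mode = (α−1)/(s−2). Eliminating α = μs,
μs − 1 = m(s−2) ⇒ s(μ−m) = 1−2m ⇒ s = -0.80/-0.030 = 26.6667.
So α = μs = 23.200, β = (1−μ)s = 3.467.

α = 23.200, β = 3.467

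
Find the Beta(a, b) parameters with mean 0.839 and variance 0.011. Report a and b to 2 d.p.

a = 9.46, b = 1.82

Let s = a+b. The Beta variance is μ(1−μ)/(s+1).
So s+1 = μ(1−μ)/σ² = (0.839×0.161)/0.011 = 0.135079/0.011 = 12.2799, giving s = 11.2799.
Then a = μs = 0.839×11.2799 = 9.46 and b = (1−μ)s = 0.161×11.2799 = 1.82.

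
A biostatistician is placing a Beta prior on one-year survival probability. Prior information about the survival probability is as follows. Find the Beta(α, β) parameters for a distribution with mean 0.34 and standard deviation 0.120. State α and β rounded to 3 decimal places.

α = 4.958, β = 9.625

First σ² = 0.014400. Setting α = μn, β = (1−μ)n with n = α+β,
μ(1−μ)/(n+1) = 0.014400 ⇒ n+1 = 0.2244/0.014400 = 15.5833 ⇒ n = 14.5833.
Hence α = 0.34×14.5833 = 4.958, β = 0.66×14.5833 = 9.625.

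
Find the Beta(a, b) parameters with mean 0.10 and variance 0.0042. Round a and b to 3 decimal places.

a = 2.043, b = 18.386

By moment matching, a+b = μ(1−μ)/σ² − 1 = (0.10·0.90)/0.0042 − 1 = 21.4286 − 1 = 20.4286.
Since a/(a+b) = μ, a = 0.10·20.4286 = 2.043 and b = 0.90·20.4286 = 18.386.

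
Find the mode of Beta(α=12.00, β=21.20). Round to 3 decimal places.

0.353

The density x^(α−1)(1−x)^(β−1) is maximised at (α−1)/(α+β−2) = 11.00/31.20 = 0.353.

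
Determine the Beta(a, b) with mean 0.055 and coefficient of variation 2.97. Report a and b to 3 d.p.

σ = CV·μ = 2.97×0.055 = 0.16335, so σ² = 0.026683.
s+1 = μ(1−μ)/σ² = 0.051975/0.026683 = 1.9479, so s = a+b = 0.9479.
a = μs = 0.052, b = (1−μ)s = 0.896.

a = 0.052, b = 0.896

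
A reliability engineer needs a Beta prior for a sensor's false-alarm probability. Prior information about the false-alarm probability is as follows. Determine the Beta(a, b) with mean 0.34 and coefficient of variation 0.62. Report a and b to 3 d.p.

Var = (CV·μ)² = (0.62×0.34)² = 0.044437.
a+b = μ(1−μ)/Var − 1 = 0.2244/0.044437 − 1 = 4.0499.
Thus a = 0.34·4.0499 = 1.377 and b = 0.66·4.0499 = 2.673.

a = 1.377, b = 2.673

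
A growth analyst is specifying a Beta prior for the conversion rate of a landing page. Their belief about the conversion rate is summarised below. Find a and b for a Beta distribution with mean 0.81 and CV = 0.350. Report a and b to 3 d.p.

a = 0.741, b = 0.174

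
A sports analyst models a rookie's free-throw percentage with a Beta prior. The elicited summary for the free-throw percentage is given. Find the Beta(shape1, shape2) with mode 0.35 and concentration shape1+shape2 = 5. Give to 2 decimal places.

Since the density peak of Beta(shape1,shape2) is at (shape1−1)/(shape1+shape2−2),
shape1 = 1 + 0.35(5−2) = 2.05 and shape2 = 5 − 2.05 = 2.95.

shape1 = 2.05, shape2 = 2.95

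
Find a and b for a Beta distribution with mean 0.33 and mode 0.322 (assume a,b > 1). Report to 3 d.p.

a = 14.685, b = 29.815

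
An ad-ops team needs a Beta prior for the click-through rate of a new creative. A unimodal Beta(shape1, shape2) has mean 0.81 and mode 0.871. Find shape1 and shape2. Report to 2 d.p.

With s = shape1+shape2: μ = shape1/s and mode = (shape1−1)/(s−2). Eliminating shape1 = μs,
μs − 1 = m(s−2) ⇒ s(μ−m) = 1−2m ⇒ s = -0.742/-0.061 = 12.1639.
So shape1 = μs = 9.85, shape2 = (1−μ)s = 2.31.

shape1 = 9.85, shape2 = 2.31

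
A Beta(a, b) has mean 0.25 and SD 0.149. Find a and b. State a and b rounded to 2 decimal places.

First σ² = 0.022201. Setting a = μn, b = (1−μ)n with n = a+b,
μ(1−μ)/(n+1) = 0.022201 ⇒ n+1 = 0.1875/0.022201 = 8.4456 ⇒ n = 7.4456.
Hence a = 0.25×7.4456 = 1.86, b = 0.75×7.4456 = 5.58.

a = 1.86, b = 5.58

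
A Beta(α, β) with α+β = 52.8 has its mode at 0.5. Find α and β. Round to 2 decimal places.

For α,β>1 the mode is (α−1)/(α+β−2), so α = mode·(κ−2)+1 = 0.5×50.8+1 = 26.40.
And β = (1−mode)·(κ−2)+1 = 0.5×50.8+1 = 26.40.

α = 26.40, β = 26.40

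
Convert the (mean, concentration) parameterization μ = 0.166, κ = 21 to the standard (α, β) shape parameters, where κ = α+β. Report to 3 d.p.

α = μκ = 0.166×21 = 3.486 and β = (1−μ)κ = 0.834×21 = 17.514.

α = 3.486, β = 17.514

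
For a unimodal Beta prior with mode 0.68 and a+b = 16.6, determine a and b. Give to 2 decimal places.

a = 10.93, b = 5.67

Since the density peak of Beta(a,b) is at (a−1)/(a+b−2),
a = 1 + 0.68(16.6−2) = 10.93 and b = 16.6 − 10.93 = 5.67.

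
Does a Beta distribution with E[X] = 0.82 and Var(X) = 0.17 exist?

No

For any Beta, Var(X) < E[X]·(1−E[X]).
Here μ(1−μ) = 0.82×0.18 = 0.1476, and 0.17 ≥ 0.1476.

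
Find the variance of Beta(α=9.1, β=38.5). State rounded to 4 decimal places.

0.0032

α+β = 47.6 and αβ = 350.35, so Var = αβ/[(α+β)²(α+β+1)] = 350.35/110115.936 = 0.0032.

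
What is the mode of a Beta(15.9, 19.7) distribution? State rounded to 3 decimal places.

0.443

The density x^(α−1)(1−x)^(β−1) is maximised at (α−1)/(α+β−2) = 14.9/33.6 = 0.443.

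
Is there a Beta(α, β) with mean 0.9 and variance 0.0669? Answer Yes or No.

A Beta with mean μ has variance μ(1−μ)/(α+β+1) < μ(1−μ).
Here μ(1−μ) = 0.9×0.1 = 0.09, and 0.0669 < 0.09.

Yes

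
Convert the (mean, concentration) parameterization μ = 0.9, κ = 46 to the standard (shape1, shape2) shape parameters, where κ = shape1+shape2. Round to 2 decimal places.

shape1 = 41.40, shape2 = 4.60

shape1 = μκ = 0.9×46 = 41.40 and shape2 = (1−μ)κ = 0.1×46 = 4.60.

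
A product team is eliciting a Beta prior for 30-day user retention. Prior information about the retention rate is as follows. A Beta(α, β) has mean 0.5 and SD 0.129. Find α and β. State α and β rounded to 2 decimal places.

First σ² = 0.016641. Setting α = μn, β = (1−μ)n with n = α+β,
μ(1−μ)/(n+1) = 0.016641 ⇒ n+1 = 0.25/0.016641 = 15.0231 ⇒ n = 14.0231.
Hence α = 0.5×14.0231 = 7.01, β = 0.5×14.0231 = 7.01.

α = 7.01, β = 7.01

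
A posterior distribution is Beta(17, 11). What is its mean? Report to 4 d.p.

0.6071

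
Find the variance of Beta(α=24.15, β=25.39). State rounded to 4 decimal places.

0.0049

μ = 24.15/49.54 = 0.487485; Var = μ(1−μ)/(α+β+1) = 0.2498434/50.54 = 0.0049.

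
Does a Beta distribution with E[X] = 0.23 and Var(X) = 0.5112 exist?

No

The Beta variance bound is σ² < μ(1−μ).
Here μ(1−μ) = 0.23×0.77 = 0.1771, and 0.5112 ≥ 0.1771.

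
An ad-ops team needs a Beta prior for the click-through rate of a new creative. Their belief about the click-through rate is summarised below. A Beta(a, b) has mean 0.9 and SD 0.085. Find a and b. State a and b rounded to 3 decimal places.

a = 10.311, b = 1.146

σ² = 0.085² = 0.007225.
With s = a+b, Var = μ(1−μ)/(s+1), so s+1 = (0.9×0.1)/0.007225 = 12.4567 and s = 11.4567.
a = μs = 10.311, b = (1−μ)s = 1.146.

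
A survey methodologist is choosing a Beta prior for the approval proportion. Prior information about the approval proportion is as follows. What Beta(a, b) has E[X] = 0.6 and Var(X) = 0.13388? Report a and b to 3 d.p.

Let s = a+b. The Beta variance is μ(1−μ)/(s+1).
So s+1 = μ(1−μ)/σ² = (0.6×0.4)/0.13388 = 0.24/0.13388 = 1.7927, giving s = 0.7927.
Then a = μs = 0.6×0.7927 = 0.476 and b = (1−μ)s = 0.4×0.7927 = 0.317.

a = 0.476, b = 0.317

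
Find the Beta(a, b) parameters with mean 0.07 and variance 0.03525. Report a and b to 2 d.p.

a = 0.06, b = 0.79

Let s = a+b. The Beta variance is μ(1−μ)/(s+1).
So s+1 = μ(1−μ)/σ² = (0.07×0.93)/0.03525 = 0.0651/0.03525 = 1.8468, giving s = 0.8468.
Then a = μs = 0.07×0.8468 = 0.06 and b = (1−μ)s = 0.93×0.8468 = 0.79.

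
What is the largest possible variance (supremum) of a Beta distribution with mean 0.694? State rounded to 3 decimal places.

0.212

For fixed mean μ the Beta variance is μ(1−μ)/(α+β+1), increasing as α+β decreases.
Its least upper bound (not attained) is μ(1−μ) = 0.694·0.306 = 0.212.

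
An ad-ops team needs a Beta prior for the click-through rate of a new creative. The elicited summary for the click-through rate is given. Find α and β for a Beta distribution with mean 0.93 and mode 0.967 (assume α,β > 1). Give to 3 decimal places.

Let s = α+β. Mean gives α = μs = 0.93s; mode gives (α−1)/(s−2) = 0.967.
Substituting: 0.93s − 1 = 0.967(s−2) = 0.967s − 1.934, so -0.037s = -0.934 and s = 25.2432.
Then α = 0.93×25.2432 = 23.476 and β = s−α = 1.767.

α = 23.476, β = 1.767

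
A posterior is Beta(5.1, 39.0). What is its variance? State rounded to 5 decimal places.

0.00227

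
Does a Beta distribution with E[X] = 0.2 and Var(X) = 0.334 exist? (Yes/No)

For any Beta, Var(X) < E[X]·(1−E[X]).
Here μ(1−μ) = 0.2×0.8 = 0.16, and 0.334 ≥ 0.16.

No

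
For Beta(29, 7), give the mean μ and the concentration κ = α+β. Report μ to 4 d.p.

κ = α+β = 29+7 = 36; μ = α/κ = 29/36 = 0.8056.

μ = 0.8056, κ = 36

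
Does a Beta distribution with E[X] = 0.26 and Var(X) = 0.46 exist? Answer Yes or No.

For any Beta, Var(X) < E[X]·(1−E[X]).
Here μ(1−μ) = 0.26×0.74 = 0.1924, and 0.46 ≥ 0.1924.

No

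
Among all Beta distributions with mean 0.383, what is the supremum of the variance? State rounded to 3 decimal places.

Var = μ(1−μ)/(α+β+1), which approaches μ(1−μ) as α+β → 0.
So the supremum is μ(1−μ) = 0.383×0.617 = 0.236.

0.236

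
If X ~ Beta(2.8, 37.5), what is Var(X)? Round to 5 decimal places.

Var = αβ/[(α+β)²(α+β+1)] = (2.8×37.5)/(40.3²×41.3) = 105.00/67074.917 = 0.00157.

0.00157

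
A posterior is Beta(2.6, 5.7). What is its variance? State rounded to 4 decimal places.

0.0231

μ = 2.6/8.3 = 0.313253; Var = μ(1−μ)/(α+β+1) = 0.2151256/9.3 = 0.0231.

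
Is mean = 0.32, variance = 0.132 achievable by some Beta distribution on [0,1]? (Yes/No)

Yes

The Beta variance bound is σ² < μ(1−μ).
Here μ(1−μ) = 0.32×0.68 = 0.2176, and 0.132 < 0.2176.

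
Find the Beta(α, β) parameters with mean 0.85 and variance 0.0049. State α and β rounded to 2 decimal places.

Let s = α+β. The Beta variance is μ(1−μ)/(s+1).
So s+1 = μ(1−μ)/σ² = (0.85×0.15)/0.0049 = 0.1275/0.0049 = 26.0204, giving s = 25.0204.
Then α = μs = 0.85×25.0204 = 21.27 and β = (1−μ)s = 0.15×25.0204 = 3.75.

α = 21.27, β = 3.75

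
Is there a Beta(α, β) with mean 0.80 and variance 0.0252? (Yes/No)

Yes

The Beta variance bound is σ² < μ(1−μ).
Here μ(1−μ) = 0.80×0.20 = 0.1600, and 0.0252 < 0.1600.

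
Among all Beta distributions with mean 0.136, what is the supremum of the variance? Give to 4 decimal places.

Var = μ(1−μ)/(α+β+1), which approaches μ(1−μ) as α+β → 0.
So the supremum is μ(1−μ) = 0.136×0.864 = 0.1175.

0.1175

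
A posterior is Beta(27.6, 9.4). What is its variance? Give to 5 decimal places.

0.00499

Var = αβ/[(α+β)²(α+β+1)] = (27.6×9.4)/(37.0²×38.0) = 259.44/52022.000 = 0.00499.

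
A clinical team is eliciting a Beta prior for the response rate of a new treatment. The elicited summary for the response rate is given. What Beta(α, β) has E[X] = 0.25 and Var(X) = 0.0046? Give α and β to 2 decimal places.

α = 9.94, β = 29.82

Write ν = α+β; then α = μν and Var = μ(1−μ)/(ν+1).
ν = μ(1−μ)/Var − 1 = 0.1875/0.0046 − 1 = 39.7609.
α = 0.25·39.7609 = 9.94, β = 0.75·39.7609 = 29.82.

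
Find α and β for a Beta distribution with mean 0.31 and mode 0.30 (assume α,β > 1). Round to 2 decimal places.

α = 12.40, β = 27.60

Let s = α+β. Mean gives α = μs = 0.31s; mode gives (α−1)/(s−2) = 0.30.
Substituting: 0.31s − 1 = 0.30(s−2) = 0.30s − 0.60, so 0.01s = 0.40 and s = 40.0000.
Then α = 0.31×40.0000 = 12.40 and β = s−α = 27.60.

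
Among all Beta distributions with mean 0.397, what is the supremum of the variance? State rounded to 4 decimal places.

For fixed mean μ the Beta variance is μ(1−μ)/(α+β+1), increasing as α+β decreases.
Its least upper bound (not attained) is μ(1−μ) = 0.397·0.603 = 0.2394.

0.2394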